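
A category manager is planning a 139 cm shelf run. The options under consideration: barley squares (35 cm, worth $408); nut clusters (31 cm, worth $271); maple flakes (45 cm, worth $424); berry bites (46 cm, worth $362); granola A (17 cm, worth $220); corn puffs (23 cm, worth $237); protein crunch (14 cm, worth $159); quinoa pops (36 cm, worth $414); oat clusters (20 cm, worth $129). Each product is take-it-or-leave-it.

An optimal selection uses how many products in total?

The maximum weekly sales within 139 cm is 1489.
One optimal bundle: barley squares + nut clusters + corn puffs + protein crunch + quinoa pops (139 cm).
All optima have 5 products.

5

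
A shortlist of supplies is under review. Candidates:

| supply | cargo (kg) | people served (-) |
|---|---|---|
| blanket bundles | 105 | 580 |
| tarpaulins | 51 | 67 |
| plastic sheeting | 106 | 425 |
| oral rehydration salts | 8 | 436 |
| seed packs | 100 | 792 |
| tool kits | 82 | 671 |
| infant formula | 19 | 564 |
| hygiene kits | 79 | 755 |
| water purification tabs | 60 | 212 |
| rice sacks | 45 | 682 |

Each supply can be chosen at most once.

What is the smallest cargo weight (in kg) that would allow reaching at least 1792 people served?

Minimise kg subject to total people served ≥ 1792.
oral rehydration salts + seed packs + infant formula: 1792 people served at 127 kg.
Any bundle with less than 127 kg falls short of 1792.

127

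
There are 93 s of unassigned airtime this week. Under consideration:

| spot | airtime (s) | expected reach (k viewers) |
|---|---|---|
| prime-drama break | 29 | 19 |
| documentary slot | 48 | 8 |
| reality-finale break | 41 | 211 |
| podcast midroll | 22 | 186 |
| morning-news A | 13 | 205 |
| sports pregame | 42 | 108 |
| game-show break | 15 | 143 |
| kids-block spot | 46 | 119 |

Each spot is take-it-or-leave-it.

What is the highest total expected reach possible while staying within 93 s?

745

Reality-finale break + podcast midroll + morning-news A + game-show break uses 91 of the 93 s and totals 745.
Every other selection either busts 93 s or fails to beat 745.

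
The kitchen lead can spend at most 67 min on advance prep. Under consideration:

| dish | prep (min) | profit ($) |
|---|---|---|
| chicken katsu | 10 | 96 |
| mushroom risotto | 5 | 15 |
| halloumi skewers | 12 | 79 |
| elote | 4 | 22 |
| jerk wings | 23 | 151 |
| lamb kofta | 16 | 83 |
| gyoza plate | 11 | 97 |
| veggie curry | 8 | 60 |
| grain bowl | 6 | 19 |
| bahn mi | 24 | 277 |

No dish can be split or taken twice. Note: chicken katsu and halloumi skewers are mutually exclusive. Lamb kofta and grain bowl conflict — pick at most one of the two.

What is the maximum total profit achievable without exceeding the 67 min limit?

585

Density check — bahn mi 11.54, chicken katsu 9.60, gyoza plate 8.82 are the best per min.
Best packing: jerk wings + gyoza plate + veggie curry + bahn mi — 66 min, 585 total.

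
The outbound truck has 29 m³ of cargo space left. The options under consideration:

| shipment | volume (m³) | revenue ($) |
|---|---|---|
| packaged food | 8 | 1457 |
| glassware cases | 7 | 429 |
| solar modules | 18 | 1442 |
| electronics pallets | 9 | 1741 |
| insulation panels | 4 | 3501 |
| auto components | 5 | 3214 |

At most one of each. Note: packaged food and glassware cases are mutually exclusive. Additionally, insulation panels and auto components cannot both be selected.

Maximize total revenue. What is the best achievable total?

Taking packaged food + electronics pallets + insulation panels: 21 m³ used, 6699 in revenue.

6699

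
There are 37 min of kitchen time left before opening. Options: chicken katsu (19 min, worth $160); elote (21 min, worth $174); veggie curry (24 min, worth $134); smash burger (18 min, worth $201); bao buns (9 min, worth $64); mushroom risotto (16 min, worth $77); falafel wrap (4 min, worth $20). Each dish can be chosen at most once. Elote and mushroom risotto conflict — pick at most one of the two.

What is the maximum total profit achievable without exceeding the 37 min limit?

The ratio ordering already packs tightly: chicken katsu + smash burger, 37 min, 361.
Every other selection either busts 37 min or breaks a pairing rule or fails to beat 361.

361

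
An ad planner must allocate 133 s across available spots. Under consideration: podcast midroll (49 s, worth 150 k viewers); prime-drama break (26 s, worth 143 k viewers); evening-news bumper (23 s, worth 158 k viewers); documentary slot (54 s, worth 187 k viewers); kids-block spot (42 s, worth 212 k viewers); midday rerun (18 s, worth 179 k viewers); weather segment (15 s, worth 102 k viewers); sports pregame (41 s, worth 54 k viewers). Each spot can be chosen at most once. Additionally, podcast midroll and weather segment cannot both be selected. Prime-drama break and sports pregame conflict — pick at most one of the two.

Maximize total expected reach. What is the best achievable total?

794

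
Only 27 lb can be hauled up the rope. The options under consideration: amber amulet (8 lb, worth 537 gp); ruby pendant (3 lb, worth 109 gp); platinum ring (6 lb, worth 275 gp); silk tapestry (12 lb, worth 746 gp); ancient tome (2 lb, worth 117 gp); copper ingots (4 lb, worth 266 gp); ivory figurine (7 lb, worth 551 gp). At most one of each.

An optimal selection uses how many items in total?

Best achievable value is 1834.
For example amber amulet + silk tapestry + ivory figurine achieves it, using 27 lb.
Every optimal selection uses 3 items.

3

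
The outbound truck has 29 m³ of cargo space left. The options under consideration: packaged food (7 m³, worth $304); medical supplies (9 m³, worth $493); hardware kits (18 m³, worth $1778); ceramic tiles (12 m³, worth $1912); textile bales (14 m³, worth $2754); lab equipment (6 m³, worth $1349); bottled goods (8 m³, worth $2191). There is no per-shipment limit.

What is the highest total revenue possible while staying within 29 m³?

7080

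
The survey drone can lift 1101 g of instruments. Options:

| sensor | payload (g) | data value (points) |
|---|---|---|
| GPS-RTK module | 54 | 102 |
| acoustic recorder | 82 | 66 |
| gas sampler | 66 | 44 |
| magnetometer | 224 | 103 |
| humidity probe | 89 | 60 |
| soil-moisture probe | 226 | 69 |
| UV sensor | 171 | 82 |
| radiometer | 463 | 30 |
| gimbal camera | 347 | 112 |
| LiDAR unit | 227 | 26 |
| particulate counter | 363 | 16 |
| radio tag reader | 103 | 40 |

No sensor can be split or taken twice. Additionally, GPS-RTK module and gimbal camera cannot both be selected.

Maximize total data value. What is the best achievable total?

Taking GPS-RTK module + acoustic recorder + gas sampler + magnetometer + humidity probe + soil-moisture probe + UV sensor + radio tag reader: 1015 g used, 566 in data value.

566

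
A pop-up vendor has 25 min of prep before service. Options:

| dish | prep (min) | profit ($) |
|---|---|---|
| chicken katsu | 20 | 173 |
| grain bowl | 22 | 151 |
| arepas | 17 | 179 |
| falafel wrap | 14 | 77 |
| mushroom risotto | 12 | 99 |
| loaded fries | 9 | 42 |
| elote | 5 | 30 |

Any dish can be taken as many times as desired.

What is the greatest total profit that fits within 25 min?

209

Density check — arepas 10.53, chicken katsu 8.65, mushroom risotto 8.25 are the best per min.
The ratio ordering already packs tightly: arepas + elote, 22 min, 209.
The spare 3 min is too small for any remaining dish, and no exchange beats 209.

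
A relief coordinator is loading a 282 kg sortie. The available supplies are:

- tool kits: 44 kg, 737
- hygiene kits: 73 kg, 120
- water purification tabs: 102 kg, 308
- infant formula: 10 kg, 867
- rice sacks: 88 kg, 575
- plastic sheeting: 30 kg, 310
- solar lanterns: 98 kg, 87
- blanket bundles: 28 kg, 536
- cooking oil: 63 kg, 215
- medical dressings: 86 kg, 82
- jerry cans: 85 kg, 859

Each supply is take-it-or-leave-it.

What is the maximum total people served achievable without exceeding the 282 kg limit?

A density-first pass picks tool kits + infant formula + plastic sheeting + blanket bundles + cooking oil + jerry cans — 3524 at 260 kg.
The 93 kg tied up in plastic sheeting and cooking oil is better spent on rice sacks — total rises to 3574 (255 kg).

3574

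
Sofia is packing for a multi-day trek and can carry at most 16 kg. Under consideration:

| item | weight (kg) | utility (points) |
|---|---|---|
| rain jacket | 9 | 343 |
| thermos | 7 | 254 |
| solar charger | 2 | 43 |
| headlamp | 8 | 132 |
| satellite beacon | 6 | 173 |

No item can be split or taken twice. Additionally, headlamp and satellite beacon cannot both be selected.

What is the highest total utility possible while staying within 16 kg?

Best packing: rain jacket + thermos — 16 kg, 597 total.
No other feasible combination exceeds 597.

597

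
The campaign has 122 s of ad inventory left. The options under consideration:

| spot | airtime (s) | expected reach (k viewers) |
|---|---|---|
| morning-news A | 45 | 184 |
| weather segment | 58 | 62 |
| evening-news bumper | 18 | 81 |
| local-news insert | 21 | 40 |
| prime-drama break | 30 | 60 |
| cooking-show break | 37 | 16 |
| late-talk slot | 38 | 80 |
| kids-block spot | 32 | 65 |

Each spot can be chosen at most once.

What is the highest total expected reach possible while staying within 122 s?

385

Taking morning-news A + evening-news bumper + local-news insert + late-talk slot: 122 s used, 385 in expected reach.
Next best is morning-news A + evening-news bumper + local-news insert + kids-block spot at 370 (116 s) — short by 15.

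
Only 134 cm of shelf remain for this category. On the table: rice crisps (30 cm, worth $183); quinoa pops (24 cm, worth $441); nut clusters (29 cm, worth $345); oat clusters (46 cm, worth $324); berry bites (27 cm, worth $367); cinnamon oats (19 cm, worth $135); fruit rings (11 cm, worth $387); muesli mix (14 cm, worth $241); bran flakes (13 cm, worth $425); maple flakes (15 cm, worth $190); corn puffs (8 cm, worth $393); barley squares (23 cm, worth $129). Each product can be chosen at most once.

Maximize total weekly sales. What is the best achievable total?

2599

A density-first pass picks quinoa pops + berry bites + cinnamon oats + fruit rings + muesli mix + bran flakes + maple flakes + corn puffs — 2579 at 131 cm.
Dropping cinnamon oats and maple flakes frees 34 cm; slotting in nut clusters (29 cm) lifts the total to 2599 at 126 cm.
The closest alternative, quinoa pops + berry bites + cinnamon oats + fruit rings + muesli mix + bran flakes + maple flakes + corn puffs, reaches only 2579.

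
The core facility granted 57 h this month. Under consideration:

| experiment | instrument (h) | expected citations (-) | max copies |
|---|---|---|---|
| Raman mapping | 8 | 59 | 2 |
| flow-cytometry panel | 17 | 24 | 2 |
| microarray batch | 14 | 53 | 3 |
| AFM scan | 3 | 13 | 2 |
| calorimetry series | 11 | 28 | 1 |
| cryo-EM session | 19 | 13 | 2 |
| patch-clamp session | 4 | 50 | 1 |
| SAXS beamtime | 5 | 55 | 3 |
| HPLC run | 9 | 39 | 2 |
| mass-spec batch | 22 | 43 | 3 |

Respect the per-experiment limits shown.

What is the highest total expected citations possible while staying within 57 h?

Density check — patch-clamp session 12.50, SAXS beamtime 11.00, Raman mapping 7.38 are the best per h.
A density-first pass picks 2×Raman mapping + 2×AFM scan + patch-clamp session + 3×SAXS beamtime + HPLC run — 398 at 50 h.
The 3 h tied up in AFM scan is better spent on HPLC run — total rises to 424 (56 h).
That's the maximum — no swap from here does better than 424.

424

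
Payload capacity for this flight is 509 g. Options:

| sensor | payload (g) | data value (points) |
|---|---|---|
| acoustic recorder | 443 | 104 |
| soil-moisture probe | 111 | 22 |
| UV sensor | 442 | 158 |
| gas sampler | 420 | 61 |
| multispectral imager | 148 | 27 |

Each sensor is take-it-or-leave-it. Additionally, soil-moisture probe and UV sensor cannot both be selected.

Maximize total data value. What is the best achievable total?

158

The ratio ordering already packs tightly: UV sensor, 442 g, 158.
Runner-up acoustic recorder tops out at 104.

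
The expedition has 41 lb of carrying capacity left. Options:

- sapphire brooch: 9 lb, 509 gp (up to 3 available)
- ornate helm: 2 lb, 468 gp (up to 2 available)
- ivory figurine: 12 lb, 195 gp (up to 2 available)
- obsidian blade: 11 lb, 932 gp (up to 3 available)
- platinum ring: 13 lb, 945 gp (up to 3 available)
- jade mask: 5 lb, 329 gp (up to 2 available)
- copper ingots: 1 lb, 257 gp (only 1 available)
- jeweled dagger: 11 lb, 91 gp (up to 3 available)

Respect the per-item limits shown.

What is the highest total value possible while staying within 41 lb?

Density check — copper ingots 257.00, ornate helm 234.00, obsidian blade 84.73 are the best per lb.
Greedy by ratio would take 2×ornate helm + 3×obsidian blade + copper ingots: 38 lb used, total 3989.
The 11 lb tied up in obsidian blade is better spent on platinum ring — total rises to 4002 (40 lb).

4002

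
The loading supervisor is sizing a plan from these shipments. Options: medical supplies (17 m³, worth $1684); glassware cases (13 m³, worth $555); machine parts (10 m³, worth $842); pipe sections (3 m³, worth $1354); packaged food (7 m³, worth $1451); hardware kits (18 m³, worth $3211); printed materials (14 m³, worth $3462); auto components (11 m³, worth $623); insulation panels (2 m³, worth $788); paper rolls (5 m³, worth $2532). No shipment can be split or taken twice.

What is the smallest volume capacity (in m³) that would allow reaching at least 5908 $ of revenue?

Need the lightest bundle worth ≥ 5908.
pipe sections + packaged food + insulation panels + paper rolls: 6125 revenue at 17 m³.
No combination under 17 m³ hits 5908.

17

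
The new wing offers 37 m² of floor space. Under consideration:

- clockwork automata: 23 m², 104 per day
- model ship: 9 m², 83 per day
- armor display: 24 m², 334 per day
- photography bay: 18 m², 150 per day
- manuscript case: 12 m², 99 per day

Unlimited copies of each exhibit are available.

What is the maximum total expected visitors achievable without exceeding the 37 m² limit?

433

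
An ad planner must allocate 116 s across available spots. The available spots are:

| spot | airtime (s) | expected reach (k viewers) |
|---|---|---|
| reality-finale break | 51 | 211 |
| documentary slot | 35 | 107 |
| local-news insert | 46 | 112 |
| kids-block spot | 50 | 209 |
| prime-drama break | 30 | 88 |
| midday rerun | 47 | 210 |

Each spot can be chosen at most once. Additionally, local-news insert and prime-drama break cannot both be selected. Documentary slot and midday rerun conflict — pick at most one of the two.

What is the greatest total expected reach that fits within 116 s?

421

A density-first pass picks kids-block spot + midday rerun — 419 at 97 s.
Replace kids-block spot with reality-finale break: the trade gains 2 net, giving 421 at 98 s.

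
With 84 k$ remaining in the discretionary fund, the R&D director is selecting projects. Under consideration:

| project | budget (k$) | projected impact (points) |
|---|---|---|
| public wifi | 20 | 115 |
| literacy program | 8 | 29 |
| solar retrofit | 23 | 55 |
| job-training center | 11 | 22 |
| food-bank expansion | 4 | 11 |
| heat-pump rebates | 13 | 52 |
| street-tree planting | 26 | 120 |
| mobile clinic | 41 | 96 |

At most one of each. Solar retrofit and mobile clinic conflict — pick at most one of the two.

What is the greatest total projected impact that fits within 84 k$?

Public wifi + literacy program + job-training center + food-bank expansion + heat-pump rebates + street-tree planting uses 82 of the 84 k$ and totals 349.
That's the maximum — no feasible swap from here does better than 349.

349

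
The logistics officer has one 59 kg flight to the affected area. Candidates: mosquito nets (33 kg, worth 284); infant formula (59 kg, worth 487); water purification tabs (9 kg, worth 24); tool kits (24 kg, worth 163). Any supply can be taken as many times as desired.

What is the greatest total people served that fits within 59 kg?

Filling by ratio: mosquito nets + tool kits for 447, with 2 kg left unused.
Replace mosquito nets and tool kits with infant formula: the trade gains 40 net, giving 487 at 59 kg.

487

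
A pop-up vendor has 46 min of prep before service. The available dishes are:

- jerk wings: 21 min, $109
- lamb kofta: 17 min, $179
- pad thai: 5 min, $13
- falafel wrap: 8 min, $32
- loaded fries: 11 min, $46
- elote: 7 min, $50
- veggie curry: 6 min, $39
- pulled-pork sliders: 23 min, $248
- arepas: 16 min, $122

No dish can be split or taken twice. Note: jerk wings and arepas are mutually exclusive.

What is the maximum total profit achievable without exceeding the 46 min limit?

466

Ranking by ratio (profit/min): pulled-pork sliders 10.78, lamb kofta 10.53, arepas 7.62, elote 7.14.
Lamb kofta + veggie curry + pulled-pork sliders uses 46 of the 46 min and totals 466.
Runner-up lamb kofta + pad thai + pulled-pork sliders tops out at 440.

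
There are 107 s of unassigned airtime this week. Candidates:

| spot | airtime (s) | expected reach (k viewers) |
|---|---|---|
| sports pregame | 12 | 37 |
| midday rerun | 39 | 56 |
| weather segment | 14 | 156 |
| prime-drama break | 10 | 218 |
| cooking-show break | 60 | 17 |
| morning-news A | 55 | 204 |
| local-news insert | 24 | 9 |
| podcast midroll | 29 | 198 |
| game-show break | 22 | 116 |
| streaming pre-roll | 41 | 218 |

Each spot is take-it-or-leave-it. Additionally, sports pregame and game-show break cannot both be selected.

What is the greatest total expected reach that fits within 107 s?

827

Ranking by ratio (expected reach/s): prime-drama break 21.80, weather segment 11.14, podcast midroll 6.83.
Best packing: sports pregame + weather segment + prime-drama break + podcast midroll + streaming pre-roll — 106 s, 827 total.
The spare 1 s is too small for any remaining spot, and no feasible exchange beats 827.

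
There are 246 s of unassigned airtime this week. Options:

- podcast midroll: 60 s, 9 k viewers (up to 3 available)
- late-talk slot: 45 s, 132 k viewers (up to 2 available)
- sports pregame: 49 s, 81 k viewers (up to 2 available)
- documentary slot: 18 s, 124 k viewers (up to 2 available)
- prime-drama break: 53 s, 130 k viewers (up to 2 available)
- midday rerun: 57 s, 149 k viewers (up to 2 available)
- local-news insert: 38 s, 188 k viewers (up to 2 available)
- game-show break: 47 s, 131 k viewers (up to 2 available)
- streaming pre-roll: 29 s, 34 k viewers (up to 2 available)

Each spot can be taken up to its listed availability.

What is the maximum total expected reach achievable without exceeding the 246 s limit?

939

By expected reach per s: documentary slot 6.89, local-news insert 4.95, late-talk slot 2.93 lead.
The ratio heuristic lands on 2×late-talk slot + 2×documentary slot + 2×local-news insert + streaming pre-roll (922) but leaves 15 s idle.
Dropping late-talk slot frees 45 s; slotting in midday rerun (57 s) lifts the total to 939 at 243 s.
Every other selection either busts 246 s or exceeds an availability limit or fails to beat 939.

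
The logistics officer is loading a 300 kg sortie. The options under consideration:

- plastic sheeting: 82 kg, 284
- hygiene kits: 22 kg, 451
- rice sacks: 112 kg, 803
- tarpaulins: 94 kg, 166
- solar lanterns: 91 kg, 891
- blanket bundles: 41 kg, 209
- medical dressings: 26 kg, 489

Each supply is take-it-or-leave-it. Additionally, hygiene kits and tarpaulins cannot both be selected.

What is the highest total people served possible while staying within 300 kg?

By people served per kg: hygiene kits 20.50, medical dressings 18.81, solar lanterns 9.79 lead.
Taking hygiene kits + rice sacks + solar lanterns + blanket bundles + medical dressings: 292 kg used, 2843 in people served.
An exhaustive check of the 128 subsets confirms 2843.

2843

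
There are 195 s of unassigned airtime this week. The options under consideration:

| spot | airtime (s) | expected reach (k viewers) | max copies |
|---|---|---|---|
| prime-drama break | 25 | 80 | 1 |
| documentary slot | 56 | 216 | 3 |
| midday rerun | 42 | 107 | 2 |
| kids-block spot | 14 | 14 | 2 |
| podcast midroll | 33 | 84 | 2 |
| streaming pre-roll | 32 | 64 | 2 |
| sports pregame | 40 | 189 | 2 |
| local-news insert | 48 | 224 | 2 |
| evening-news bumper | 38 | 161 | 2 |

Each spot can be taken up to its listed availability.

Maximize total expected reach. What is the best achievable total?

853

Filling by ratio: kids-block spot + 2×sports pregame + 2×local-news insert for 840, with 5 s left unused.
The 54 s tied up in kids-block spot and sports pregame is better spent on documentary slot — total rises to 853 (192 s).
The spare 3 s is too small for any remaining spot, and no exchange beats 853.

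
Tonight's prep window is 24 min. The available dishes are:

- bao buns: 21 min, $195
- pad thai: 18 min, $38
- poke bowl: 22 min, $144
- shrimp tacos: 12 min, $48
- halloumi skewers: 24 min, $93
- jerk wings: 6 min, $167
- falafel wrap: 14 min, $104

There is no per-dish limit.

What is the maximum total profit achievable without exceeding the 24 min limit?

668

Best packing: 4×jerk wings — 24 min, 668 total.
That's the maximum — no swap from here does better than 668.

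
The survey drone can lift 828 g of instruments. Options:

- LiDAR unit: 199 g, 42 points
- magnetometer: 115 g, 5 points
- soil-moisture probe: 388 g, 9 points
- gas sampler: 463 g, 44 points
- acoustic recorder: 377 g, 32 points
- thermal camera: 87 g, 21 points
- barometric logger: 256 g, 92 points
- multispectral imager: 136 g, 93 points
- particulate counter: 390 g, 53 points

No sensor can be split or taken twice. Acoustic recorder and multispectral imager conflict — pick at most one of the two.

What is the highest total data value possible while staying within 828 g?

253

By data value per g: multispectral imager 0.68, barometric logger 0.36, thermal camera 0.24 lead.
Taking LiDAR unit + magnetometer + thermal camera + barometric logger + multispectral imager: 793 g used, 253 in data value.
The closest alternative, LiDAR unit + thermal camera + barometric logger + multispectral imager, reaches only 248.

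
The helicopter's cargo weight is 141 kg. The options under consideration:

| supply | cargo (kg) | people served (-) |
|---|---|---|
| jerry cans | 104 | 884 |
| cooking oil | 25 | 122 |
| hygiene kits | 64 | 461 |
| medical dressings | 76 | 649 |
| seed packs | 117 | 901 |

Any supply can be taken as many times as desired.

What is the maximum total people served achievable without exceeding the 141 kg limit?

1110

Taking hygiene kits + medical dressings: 140 kg used, 1110 in people served.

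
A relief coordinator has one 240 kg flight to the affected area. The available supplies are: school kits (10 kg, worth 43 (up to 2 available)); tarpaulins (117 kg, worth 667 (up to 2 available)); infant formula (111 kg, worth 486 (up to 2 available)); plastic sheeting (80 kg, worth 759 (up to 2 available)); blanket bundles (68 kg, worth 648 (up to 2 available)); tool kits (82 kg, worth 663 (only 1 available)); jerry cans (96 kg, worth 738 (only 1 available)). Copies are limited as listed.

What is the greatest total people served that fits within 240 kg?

2209

Greedy by ratio would take 2×school kits + plastic sheeting + 2×blanket bundles: 236 kg used, total 2141.
Replace school kits and blanket bundles with plastic sheeting: the trade gains 68 net, giving 2209 at 238 kg.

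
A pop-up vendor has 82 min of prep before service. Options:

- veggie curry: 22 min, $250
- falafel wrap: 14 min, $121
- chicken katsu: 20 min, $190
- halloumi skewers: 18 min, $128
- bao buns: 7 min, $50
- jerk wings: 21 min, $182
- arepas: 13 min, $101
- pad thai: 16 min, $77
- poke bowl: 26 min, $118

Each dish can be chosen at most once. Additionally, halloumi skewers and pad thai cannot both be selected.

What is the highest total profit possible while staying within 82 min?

By profit per min: veggie curry 11.36, chicken katsu 9.50, jerk wings 8.67 lead.
Taking the top-ratio dishes first gives veggie curry + falafel wrap + chicken katsu + jerk wings for 743 (77 min).
Dropping falafel wrap frees 14 min; slotting in halloumi skewers (18 min) lifts the total to 750 at 81 min.
Runner-up veggie curry + falafel wrap + chicken katsu + jerk wings tops out at 743.

750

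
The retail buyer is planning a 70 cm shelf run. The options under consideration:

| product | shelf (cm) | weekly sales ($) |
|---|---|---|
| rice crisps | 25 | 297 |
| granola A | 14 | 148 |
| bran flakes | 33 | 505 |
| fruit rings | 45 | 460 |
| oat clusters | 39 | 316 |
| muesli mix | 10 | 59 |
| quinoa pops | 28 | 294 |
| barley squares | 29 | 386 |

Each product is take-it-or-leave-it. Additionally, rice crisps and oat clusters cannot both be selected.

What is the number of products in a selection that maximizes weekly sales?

Optimal total is 891.
One optimal bundle: bran flakes + barley squares (62 cm).
Any selection reaching 891 contains exactly 2 products.

2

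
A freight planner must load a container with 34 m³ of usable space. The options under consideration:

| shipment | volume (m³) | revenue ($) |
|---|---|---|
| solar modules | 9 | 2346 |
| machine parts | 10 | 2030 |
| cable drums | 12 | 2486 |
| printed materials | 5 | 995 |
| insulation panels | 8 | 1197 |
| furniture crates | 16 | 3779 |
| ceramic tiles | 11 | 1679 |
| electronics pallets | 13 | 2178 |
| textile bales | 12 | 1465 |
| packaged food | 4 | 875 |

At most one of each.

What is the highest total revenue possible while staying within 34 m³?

Ranking by ratio (revenue/m³): solar modules 260.67, furniture crates 236.19, packaged food 218.75.
Best packing: solar modules + printed materials + furniture crates + packaged food — 34 m³, 7995 total.

7995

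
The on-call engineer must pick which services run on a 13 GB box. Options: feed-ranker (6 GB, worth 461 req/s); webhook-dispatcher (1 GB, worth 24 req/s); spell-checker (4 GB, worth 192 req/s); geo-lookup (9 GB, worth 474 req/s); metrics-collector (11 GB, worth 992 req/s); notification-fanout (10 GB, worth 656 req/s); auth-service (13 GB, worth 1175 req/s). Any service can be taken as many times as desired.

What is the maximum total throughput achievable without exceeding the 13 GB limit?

1175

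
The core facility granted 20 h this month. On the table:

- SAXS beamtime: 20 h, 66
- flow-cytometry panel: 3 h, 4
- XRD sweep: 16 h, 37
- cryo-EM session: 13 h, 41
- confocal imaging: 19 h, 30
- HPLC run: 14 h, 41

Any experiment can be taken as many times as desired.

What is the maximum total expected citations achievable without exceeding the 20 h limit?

Density check — SAXS beamtime 3.30, cryo-EM session 3.15, HPLC run 2.93 are the best per h.
The ratio ordering already packs tightly: SAXS beamtime, 20 h, 66.
That's the maximum — no swap from here does better than 66.

66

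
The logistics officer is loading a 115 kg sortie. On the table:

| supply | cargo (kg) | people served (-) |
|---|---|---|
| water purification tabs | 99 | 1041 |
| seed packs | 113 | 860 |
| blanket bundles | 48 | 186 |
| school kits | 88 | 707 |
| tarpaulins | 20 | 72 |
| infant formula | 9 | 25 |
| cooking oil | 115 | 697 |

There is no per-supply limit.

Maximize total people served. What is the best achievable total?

1066

Ranking by ratio (people served/kg): water purification tabs 10.52, school kits 8.03, seed packs 7.61, cooking oil 6.06.
Best packing: water purification tabs + infant formula — 108 kg, 1066 total.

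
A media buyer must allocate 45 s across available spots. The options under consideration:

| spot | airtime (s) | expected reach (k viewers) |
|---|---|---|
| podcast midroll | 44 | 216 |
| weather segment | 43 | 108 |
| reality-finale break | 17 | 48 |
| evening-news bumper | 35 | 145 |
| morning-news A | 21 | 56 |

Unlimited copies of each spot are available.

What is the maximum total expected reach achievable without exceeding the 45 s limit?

216

Ranking by ratio (expected reach/s): podcast midroll 4.91, evening-news bumper 4.14, reality-finale break 2.82, morning-news A 2.67.
Best packing: podcast midroll — 44 s, 216 total.
Every other selection either busts 45 s or fails to beat 216.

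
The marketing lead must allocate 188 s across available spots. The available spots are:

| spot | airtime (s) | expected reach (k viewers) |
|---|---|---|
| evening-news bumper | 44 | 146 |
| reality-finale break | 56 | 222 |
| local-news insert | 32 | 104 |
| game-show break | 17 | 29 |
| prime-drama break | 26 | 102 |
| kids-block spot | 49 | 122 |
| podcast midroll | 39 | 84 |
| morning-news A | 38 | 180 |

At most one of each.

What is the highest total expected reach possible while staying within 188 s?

A density-first pass picks evening-news bumper + reality-finale break + game-show break + prime-drama break + morning-news A — 679 at 181 s.
The 26 s tied up in prime-drama break is better spent on local-news insert — total rises to 681 (187 s).
The closest alternative, evening-news bumper + reality-finale break + game-show break + prime-drama break + morning-news A, reaches only 679.

681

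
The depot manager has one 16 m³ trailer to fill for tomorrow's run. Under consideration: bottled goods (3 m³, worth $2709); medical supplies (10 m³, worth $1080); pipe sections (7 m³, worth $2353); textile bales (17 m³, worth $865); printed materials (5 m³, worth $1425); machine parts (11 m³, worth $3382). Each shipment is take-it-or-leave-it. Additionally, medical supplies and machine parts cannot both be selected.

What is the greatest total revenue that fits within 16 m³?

6487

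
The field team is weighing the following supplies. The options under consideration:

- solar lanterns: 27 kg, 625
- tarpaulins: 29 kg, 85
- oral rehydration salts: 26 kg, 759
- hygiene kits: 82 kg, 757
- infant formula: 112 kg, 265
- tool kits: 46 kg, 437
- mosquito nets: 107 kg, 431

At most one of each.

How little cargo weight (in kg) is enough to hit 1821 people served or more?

Need the lightest bundle worth ≥ 1821.
solar lanterns + oral rehydration salts + tool kits reaches 1821 using 99 kg.
Below 99 kg the best achievable stays under 1821.

99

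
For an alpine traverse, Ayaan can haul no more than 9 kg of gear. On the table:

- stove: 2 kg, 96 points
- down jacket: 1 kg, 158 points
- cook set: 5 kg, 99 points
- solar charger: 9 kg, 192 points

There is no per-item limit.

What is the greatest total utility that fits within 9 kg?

9×down jacket uses 9 of the 9 kg and totals 1422.
No other feasible combination exceeds 1422.

1422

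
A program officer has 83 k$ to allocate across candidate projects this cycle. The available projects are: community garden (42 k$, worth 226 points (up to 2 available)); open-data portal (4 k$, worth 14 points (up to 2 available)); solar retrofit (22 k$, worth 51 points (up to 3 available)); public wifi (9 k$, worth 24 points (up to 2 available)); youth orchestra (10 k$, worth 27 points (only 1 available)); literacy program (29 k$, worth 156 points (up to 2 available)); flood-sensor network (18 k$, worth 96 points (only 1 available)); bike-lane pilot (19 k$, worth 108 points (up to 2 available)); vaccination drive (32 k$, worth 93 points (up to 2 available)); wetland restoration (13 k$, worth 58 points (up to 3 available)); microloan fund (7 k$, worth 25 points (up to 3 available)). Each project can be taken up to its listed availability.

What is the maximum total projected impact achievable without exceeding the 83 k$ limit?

The ratio heuristic lands on community garden + 2×bike-lane pilot (442) but leaves 3 k$ idle.
Replace bike-lane pilot with open-data portal + flood-sensor network: the trade gains 2 net, giving 444 at 83 k$.

444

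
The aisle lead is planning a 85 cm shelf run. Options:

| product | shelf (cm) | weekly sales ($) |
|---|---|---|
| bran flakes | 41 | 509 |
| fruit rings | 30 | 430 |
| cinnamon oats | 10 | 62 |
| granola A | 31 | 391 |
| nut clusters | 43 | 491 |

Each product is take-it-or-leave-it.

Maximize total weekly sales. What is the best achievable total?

1001

Ranking by ratio (weekly sales/cm): fruit rings 14.33, granola A 12.61, bran flakes 12.41, nut clusters 11.42.
Taking the top-ratio products first gives fruit rings + cinnamon oats + granola A for 883 (71 cm).
The 31 cm tied up in granola A is better spent on bran flakes — total rises to 1001 (81 cm).
Runner-up bran flakes + nut clusters tops out at 1000.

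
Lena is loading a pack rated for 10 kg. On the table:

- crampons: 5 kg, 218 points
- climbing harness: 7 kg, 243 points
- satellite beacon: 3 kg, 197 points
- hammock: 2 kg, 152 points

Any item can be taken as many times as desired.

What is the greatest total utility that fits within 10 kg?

Taking 5×hammock: 10 kg used, 760 in utility.
Every other selection either busts 10 kg or fails to beat 760.

760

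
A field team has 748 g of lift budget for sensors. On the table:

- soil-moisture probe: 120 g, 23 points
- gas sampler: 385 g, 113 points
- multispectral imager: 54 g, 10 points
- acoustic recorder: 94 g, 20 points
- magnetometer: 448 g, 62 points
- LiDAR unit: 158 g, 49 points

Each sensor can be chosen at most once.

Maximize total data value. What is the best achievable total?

195

Density check — LiDAR unit 0.31, gas sampler 0.29, acoustic recorder 0.21 are the best per g.
Greedy by ratio would take gas sampler + multispectral imager + acoustic recorder + LiDAR unit: 691 g used, total 192.
Dropping acoustic recorder frees 94 g; slotting in soil-moisture probe (120 g) lifts the total to 195 at 717 g.
An exhaustive check of the 64 subsets confirms 195.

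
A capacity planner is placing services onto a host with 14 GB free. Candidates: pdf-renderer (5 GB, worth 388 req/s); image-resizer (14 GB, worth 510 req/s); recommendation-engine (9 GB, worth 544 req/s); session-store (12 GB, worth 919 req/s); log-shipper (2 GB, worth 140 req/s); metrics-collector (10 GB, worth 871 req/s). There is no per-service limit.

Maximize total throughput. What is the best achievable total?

1151

The ratio ordering already packs tightly: 2×log-shipper + metrics-collector, 14 GB, 1151.
That's the maximum — no swap from here does better than 1151.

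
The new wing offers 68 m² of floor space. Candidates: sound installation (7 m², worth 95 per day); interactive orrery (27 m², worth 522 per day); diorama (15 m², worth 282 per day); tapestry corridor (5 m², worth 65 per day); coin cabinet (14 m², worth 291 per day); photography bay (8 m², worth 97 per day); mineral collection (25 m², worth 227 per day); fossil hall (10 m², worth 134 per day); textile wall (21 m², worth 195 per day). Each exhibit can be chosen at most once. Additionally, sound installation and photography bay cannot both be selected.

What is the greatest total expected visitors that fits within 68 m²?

Ranking by ratio (expected visitors/m²): coin cabinet 20.79, interactive orrery 19.33, diorama 18.80.
Taking sound installation + interactive orrery + diorama + tapestry corridor + coin cabinet: 68 m² used, 1255 in expected visitors.
That's the maximum — no feasible swap from here does better than 1255.

1255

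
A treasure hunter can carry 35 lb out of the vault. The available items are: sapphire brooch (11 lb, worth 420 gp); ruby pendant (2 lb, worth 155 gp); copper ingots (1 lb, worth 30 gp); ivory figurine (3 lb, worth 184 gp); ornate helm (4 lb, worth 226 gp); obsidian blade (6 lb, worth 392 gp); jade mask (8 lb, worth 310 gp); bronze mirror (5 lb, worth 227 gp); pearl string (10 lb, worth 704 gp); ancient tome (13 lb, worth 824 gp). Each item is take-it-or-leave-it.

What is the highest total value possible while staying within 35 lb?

2301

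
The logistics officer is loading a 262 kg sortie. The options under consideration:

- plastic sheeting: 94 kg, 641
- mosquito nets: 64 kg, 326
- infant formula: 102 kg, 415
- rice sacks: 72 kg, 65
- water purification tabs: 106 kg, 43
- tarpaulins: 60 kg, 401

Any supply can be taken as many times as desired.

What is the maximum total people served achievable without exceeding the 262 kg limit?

1683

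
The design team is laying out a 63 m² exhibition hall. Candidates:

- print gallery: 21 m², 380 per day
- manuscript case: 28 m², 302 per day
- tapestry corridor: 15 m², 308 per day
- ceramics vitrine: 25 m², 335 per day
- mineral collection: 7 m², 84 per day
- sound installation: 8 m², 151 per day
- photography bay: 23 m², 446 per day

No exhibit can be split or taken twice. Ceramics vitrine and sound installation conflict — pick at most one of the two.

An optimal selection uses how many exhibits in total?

3

The maximum expected visitors within 63 m² is 1134.
For example print gallery + tapestry corridor + photography bay achieves it, using 59 m².
Every optimal selection uses 3 exhibits.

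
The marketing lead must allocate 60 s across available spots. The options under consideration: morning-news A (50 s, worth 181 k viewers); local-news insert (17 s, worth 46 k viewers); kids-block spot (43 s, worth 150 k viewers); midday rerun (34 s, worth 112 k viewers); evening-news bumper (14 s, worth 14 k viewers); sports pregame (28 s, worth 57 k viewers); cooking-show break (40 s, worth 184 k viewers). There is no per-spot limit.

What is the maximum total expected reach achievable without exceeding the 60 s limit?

230

Taking local-news insert + cooking-show break: 57 s used, 230 in expected reach.
Every other selection either busts 60 s or fails to beat 230.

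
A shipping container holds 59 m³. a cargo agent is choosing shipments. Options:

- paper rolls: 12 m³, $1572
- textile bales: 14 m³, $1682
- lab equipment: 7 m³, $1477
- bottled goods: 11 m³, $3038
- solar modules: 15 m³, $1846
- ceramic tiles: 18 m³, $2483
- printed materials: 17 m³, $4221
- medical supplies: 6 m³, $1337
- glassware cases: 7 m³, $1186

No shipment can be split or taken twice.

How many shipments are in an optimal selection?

5

The maximum revenue within 59 m³ is 12556.
For example lab equipment + bottled goods + ceramic tiles + printed materials + medical supplies achieves it, using 59 m³.
All optima have 5 shipments.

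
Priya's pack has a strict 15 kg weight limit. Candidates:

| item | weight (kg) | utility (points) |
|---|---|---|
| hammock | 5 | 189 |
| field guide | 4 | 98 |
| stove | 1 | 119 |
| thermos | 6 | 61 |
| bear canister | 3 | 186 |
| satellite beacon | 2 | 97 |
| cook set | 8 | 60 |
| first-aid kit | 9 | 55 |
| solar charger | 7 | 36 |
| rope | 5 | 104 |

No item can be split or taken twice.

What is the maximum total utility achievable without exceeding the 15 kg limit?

Ranking by ratio (utility/kg): stove 119.00, bear canister 62.00, satellite beacon 48.50, hammock 37.80.
The ratio ordering already packs tightly: hammock + field guide + stove + bear canister + satellite beacon, 15 kg, 689.
Runner-up field guide + stove + bear canister + satellite beacon + rope tops out at 604.

689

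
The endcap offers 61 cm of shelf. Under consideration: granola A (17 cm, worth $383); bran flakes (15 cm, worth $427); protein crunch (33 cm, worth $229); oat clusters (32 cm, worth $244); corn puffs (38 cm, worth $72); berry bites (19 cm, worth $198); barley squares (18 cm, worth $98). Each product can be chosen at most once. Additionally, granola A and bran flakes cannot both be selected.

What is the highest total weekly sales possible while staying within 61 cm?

723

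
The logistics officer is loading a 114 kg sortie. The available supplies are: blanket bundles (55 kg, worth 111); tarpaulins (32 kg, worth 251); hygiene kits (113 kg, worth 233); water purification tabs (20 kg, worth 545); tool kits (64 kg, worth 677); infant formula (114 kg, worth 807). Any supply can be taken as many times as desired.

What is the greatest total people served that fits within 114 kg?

Density check — water purification tabs 27.25, tool kits 10.58, tarpaulins 7.84 are the best per kg.
5×water purification tabs uses 100 of the 114 kg and totals 2725.
That's the maximum — no swap from here does better than 2725.

2725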